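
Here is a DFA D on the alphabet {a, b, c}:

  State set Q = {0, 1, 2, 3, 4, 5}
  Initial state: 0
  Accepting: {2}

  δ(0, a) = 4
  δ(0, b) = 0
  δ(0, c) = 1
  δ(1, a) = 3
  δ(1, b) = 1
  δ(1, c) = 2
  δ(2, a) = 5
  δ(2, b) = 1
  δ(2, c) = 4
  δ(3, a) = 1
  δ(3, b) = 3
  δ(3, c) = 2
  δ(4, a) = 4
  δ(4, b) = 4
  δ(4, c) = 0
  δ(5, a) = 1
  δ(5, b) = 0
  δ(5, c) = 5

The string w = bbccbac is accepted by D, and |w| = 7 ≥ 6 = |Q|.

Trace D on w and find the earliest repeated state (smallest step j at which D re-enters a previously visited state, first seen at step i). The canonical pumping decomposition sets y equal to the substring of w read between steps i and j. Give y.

b

State sequence: 0 -b-> 0 -b-> 0 -c-> 1 -c-> 2 -b-> 1 -a-> 3 -c-> 2
First repeat at step 1: 0 was already visited.

So i = 0, j = 1, giving x = w[0:0] = ε, y = w[0:1] = b, z = w[1:7] = bccbac.
Check: |xy| = 1 ≤ 6 and |y| = 1 ≥ 1. Reading y takes D from 0 back to 0, so every xyⁱz is accepted.
With |Q| = 6, pigeonhole forces a state repeat no later than step 6; the substring read between the first and second visits to that state can be pumped.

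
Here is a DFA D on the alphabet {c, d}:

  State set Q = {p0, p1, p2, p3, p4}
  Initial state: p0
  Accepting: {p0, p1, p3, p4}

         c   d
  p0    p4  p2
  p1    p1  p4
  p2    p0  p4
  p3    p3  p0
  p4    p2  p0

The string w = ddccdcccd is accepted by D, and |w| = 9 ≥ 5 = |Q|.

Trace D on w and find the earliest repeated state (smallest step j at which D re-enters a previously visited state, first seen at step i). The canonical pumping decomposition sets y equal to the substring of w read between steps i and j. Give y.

Run of D on w = d d c c d c c c d:
  step 0: p0  (start)
  step 1: p2  (read d: p0→p2)
  step 2: p4  (read d: p2→p4)
  step 3: p2  (read c: p4→p2)   ← first repeat (p2 seen earlier)
  step 4: p0  (read c: p2→p0)
  step 5: p2  (read d: p0→p2)
  step 6: p0  (read c: p2→p0)
  step 7: p4  (read c: p0→p4)
  step 8: p2  (read c: p4→p2)
  step 9: p4  (read d: p2→p4)

So i = 1, j = 3, giving x = w[0:1] = d, y = w[1:3] = dc, z = w[3:9] = cdcccd.
Check: |xy| = 3 ≤ 5 and |y| = 2 ≥ 1. Reading y takes D from p2 back to p2, so every xyⁱz is accepted.

dc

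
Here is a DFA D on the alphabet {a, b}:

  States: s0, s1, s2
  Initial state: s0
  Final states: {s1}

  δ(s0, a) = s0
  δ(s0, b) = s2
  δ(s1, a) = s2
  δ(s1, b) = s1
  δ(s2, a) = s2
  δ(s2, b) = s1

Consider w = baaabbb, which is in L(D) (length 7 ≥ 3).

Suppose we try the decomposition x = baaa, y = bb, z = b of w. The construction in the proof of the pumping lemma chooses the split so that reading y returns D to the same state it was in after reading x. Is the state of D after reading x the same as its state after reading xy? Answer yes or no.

no

Run of D on the first 6 characters of w = b a a a b b:
  step 0: s0  (start)
  step 1: s2  (read b: s0→s2)
  step 2: s2  (read a: s2→s2)
  step 3: s2  (read a: s2→s2)
  step 4: s2  (read a: s2→s2)
  step 5: s1  (read b: s2→s1)
  step 6: s1  (read b: s1→s1)

After x (step 4): s2. After xy (step 6): s1.
They differ (s2 ≠ s1), so y is not a cycle from the state after x; this split is not the one the pumping-lemma construction produces, and pumping y need not keep the string in L(D).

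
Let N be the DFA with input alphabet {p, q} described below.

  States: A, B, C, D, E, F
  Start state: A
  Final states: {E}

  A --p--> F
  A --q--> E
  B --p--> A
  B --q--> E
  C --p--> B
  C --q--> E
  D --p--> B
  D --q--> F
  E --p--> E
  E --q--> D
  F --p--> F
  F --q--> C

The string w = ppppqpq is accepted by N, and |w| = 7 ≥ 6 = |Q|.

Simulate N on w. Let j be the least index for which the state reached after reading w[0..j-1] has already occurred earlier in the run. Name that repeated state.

F

State sequence: A -p-> F -p-> F -p-> F -p-> F -q-> C -p-> B -q-> E
First repeat at step 2: F was already visited.

The earliest repeat is at step j = 2: N is in F, which it already visited at step i = 1.
The DFA has 6 states, so the proof of the pumping lemma guarantees a repeated state among the first 6+1 visited; the segment between the two visits is the pumpable y.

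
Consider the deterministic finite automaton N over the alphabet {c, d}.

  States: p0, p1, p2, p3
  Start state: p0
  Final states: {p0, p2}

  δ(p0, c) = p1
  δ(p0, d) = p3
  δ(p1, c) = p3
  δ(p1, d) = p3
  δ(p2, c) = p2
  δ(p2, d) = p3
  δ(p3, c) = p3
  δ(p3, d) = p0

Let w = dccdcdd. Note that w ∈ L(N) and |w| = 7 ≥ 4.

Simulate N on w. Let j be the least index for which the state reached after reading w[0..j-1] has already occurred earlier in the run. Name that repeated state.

State sequence: p0 -d-> p3 -c-> p3 -c-> p3 -d-> p0 -c-> p1 -d-> p3 -d-> p0
First repeat at step 2: p3 was already visited.

The earliest repeat is at step j = 2: N is in p3, which it already visited at step i = 1.
Pumping length from the standard proof: p = 4 (the number of states). The repeated state found above gives |xy| = j ≤ 4 and |y| = j − i ≥ 1.

p3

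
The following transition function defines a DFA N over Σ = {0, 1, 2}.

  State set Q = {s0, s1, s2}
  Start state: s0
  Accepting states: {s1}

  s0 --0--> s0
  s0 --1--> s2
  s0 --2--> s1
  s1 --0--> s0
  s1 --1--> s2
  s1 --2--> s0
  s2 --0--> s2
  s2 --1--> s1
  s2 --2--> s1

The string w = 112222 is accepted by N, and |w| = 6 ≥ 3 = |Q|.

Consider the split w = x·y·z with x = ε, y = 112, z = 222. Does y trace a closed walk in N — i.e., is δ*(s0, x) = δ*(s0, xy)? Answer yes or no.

yes

Run of N on the first 3 characters of w = 1 1 2:
  step 0: s0  (start)
  step 1: s2  (read 1: s0→s2)
  step 2: s1  (read 1: s2→s1)
  step 3: s0  (read 2: s1→s0)

After x (step 0): s0. After xy (step 3): s0.
They match, so y = 112 drives N around a cycle from s0 back to itself; pumping y any number of times keeps N in s0 before reading z, and xyⁱz ∈ L(N) for every i ≥ 0.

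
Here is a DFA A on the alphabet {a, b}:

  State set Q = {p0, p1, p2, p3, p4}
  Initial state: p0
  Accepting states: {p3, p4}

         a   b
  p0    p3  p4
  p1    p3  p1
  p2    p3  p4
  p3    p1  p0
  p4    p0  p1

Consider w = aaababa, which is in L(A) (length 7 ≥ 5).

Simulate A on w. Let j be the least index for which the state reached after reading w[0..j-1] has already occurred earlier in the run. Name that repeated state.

p3

Run of A on w = a a a b a b a:
  step 0: p0  (start)
  step 1: p3  (read a: p0→p3)
  step 2: p1  (read a: p3→p1)
  step 3: p3  (read a: p1→p3)   ← first repeat (p3 seen earlier)
  step 4: p0  (read b: p3→p0)
  step 5: p3  (read a: p0→p3)
  step 6: p0  (read b: p3→p0)
  step 7: p3  (read a: p0→p3)

The earliest repeat is at step j = 3: A is in p3, which it already visited at step i = 1.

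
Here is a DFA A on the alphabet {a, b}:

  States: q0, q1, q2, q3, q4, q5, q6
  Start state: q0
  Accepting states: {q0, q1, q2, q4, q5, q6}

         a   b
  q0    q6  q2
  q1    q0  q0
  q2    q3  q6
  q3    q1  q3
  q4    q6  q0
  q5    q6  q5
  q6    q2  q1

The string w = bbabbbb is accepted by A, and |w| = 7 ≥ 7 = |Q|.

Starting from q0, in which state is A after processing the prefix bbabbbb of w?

q2

Run of A on the first 7 characters of w = b b a b b b b:
  step 0: q0  (start)
  step 1: q2  (read b: q0→q2)
  step 2: q6  (read b: q2→q6)
  step 3: q2  (read a: q6→q2)
  step 4: q6  (read b: q2→q6)
  step 5: q1  (read b: q6→q1)
  step 6: q0  (read b: q1→q0)
  step 7: q2  (read b: q0→q2)

After reading 7 characters, A is in state q2.
(This kind of state-tracing is the core of the pumping-lemma construction: with 7 states, pigeonhole forces a repeat within the first 7 steps.)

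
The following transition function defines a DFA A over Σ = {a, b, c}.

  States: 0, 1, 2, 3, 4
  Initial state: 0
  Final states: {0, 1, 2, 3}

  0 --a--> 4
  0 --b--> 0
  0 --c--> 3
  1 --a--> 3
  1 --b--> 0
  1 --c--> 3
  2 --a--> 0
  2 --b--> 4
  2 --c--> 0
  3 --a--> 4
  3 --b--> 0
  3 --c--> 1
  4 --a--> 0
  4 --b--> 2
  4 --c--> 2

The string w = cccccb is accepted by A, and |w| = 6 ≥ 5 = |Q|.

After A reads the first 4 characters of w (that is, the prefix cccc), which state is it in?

Run of A on the first 4 characters of w = c c c c:
  step 0: 0  (start)
  step 1: 3  (read c: 0→3)
  step 2: 1  (read c: 3→1)
  step 3: 3  (read c: 1→3)
  step 4: 1  (read c: 3→1)

After reading 4 characters, A is in state 1.

1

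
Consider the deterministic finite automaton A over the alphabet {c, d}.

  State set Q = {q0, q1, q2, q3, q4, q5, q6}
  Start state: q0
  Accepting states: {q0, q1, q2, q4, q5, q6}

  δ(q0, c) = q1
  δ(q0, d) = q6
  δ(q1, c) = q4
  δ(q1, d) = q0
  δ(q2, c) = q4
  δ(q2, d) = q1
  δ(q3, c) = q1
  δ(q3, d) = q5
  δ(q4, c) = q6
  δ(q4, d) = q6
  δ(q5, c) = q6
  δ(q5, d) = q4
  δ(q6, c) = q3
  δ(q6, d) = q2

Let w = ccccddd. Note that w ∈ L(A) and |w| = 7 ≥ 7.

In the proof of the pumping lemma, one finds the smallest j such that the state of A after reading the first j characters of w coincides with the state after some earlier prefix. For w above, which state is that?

State sequence: q0 -c-> q1 -c-> q4 -c-> q6 -c-> q3 -d-> q5 -d-> q4 -d-> q6
First repeat at step 6: q4 was already visited.

The earliest repeat is at step j = 6: A is in q4, which it already visited at step i = 2.
Pumping length from the standard proof: p = 7 (the number of states). The repeated state found above gives |xy| = j ≤ 7 and |y| = j − i ≥ 1.

q4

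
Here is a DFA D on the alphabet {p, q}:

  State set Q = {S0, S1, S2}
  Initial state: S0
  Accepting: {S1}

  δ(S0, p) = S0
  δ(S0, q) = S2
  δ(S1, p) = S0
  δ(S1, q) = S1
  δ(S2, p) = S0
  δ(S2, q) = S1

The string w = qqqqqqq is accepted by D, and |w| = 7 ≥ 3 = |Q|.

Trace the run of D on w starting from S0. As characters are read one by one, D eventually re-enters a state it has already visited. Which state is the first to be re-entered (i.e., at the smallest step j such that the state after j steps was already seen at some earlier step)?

S1

State sequence: S0 -q-> S2 -q-> S1 -q-> S1 -q-> S1 -q-> S1 -q-> S1 -q-> S1
First repeat at step 3: S1 was already visited.

The earliest repeat is at step j = 3: D is in S1, which it already visited at step i = 2.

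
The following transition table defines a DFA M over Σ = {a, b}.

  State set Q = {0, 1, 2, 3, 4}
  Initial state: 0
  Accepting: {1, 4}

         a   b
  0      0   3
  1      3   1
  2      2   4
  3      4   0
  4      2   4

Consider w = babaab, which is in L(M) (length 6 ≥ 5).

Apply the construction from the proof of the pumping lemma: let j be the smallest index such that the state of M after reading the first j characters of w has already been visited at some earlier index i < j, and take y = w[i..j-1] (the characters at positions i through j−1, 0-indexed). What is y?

b

State sequence: 0 -b-> 3 -a-> 4 -b-> 4 -a-> 2 -a-> 2 -b-> 4
First repeat at step 3: 4 was already visited.

So i = 2, j = 3, giving x = w[0:2] = ba, y = w[2:3] = b, z = w[3:6] = aab.
Check: |xy| = 3 ≤ 5 and |y| = 1 ≥ 1. Reading y takes M from 4 back to 4, so every xyⁱz is accepted.
With |Q| = 5, pigeonhole forces a state repeat no later than step 5; the substring read between the first and second visits to that state can be pumped.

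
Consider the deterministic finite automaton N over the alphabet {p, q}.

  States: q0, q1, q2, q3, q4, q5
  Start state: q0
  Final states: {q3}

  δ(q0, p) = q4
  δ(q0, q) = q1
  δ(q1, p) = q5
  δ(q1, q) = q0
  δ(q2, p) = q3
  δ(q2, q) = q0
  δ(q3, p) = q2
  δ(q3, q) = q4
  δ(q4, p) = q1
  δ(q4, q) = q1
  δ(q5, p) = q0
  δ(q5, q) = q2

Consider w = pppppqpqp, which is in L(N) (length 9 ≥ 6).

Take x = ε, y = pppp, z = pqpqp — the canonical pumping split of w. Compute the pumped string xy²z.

pppppppppqpqp

xy^2z = ε·pppp·pppp·pqpqp = pppppppppqpqp.
Reading y = pppp takes N from q0 back to q0, so after x·y·y the machine is still in q0, and z then leads to the accepting state q3. Hence pppppppppqpqp ∈ L(N).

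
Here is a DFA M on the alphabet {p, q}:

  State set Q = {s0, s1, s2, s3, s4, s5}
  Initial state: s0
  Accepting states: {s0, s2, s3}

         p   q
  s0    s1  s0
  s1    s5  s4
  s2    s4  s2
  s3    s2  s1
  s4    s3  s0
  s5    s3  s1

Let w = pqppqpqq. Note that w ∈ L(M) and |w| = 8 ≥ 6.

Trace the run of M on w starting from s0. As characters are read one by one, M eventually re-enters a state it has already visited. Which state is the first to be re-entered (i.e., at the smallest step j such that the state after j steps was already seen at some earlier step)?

State sequence: s0 -p-> s1 -q-> s4 -p-> s3 -p-> s2 -q-> s2 -p-> s4 -q-> s0 -q-> s0
First repeat at step 5: s2 was already visited.

The earliest repeat is at step j = 5: M is in s2, which it already visited at step i = 4.
Pumping length from the standard proof: p = 6 (the number of states). The repeated state found above gives |xy| = j ≤ 6 and |y| = j − i ≥ 1.

s2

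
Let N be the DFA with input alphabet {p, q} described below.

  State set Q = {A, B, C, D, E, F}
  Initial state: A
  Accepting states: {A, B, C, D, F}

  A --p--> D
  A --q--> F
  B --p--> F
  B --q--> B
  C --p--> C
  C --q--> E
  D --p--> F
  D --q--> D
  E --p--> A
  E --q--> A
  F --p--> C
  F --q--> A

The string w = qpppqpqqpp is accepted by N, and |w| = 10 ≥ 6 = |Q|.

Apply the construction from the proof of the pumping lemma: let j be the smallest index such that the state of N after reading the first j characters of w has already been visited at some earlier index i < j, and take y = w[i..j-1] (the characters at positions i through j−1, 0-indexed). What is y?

p

State sequence: A -q-> F -p-> C -p-> C -p-> C -q-> E -p-> A -q-> F -q-> A -p-> D -p-> F
First repeat at step 3: C was already visited.

So i = 2, j = 3, giving x = w[0:2] = qp, y = w[2:3] = p, z = w[3:10] = pqpqqpp.
Check: |xy| = 3 ≤ 6 and |y| = 1 ≥ 1. Reading y takes N from C back to C, so every xyⁱz is accepted.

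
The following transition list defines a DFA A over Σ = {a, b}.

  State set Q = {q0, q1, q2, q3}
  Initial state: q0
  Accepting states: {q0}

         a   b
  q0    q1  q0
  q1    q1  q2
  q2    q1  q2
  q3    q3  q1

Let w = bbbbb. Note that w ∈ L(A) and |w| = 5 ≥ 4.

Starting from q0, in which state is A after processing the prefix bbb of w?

State sequence: q0 -b-> q0 -b-> q0 -b-> q0

After reading 3 characters, A is in state q0.
(This kind of state-tracing is the core of the pumping-lemma construction: with 4 states, pigeonhole forces a repeat within the first 4 steps.)

q0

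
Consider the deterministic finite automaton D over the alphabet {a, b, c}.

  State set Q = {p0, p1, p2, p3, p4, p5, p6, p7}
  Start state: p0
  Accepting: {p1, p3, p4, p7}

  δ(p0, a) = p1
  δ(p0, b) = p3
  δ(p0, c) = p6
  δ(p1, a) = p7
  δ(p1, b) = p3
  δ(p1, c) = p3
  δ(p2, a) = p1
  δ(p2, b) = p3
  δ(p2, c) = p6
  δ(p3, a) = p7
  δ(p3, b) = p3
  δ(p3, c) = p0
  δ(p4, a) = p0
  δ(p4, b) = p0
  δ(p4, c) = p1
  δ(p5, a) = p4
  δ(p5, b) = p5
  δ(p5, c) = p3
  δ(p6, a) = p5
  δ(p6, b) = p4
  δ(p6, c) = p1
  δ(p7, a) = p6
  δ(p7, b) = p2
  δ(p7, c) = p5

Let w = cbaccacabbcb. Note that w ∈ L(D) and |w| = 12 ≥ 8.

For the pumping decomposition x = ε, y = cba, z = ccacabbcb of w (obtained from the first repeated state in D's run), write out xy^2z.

cbacbaccacabbcb

xy^2z = ε·cba·cba·ccacabbcb = cbacbaccacabbcb.
Reading y = cba takes D from p0 back to p0, so after x·y·y the machine is still in p0, and z then leads to the accepting state p3. Hence cbacbaccacabbcb ∈ L(D).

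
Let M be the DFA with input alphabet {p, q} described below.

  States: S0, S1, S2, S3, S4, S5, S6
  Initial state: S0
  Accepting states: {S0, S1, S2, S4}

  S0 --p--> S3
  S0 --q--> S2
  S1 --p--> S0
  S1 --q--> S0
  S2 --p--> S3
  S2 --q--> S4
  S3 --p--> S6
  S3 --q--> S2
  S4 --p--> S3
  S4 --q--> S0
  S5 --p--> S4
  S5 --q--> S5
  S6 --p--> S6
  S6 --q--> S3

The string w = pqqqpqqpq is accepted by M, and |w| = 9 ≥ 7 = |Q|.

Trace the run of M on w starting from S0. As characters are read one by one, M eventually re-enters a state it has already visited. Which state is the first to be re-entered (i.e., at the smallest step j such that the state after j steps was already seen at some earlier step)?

Run of M on w = p q q q p q q p q:
  step 0: S0  (start)
  step 1: S3  (read p: S0→S3)
  step 2: S2  (read q: S3→S2)
  step 3: S4  (read q: S2→S4)
  step 4: S0  (read q: S4→S0)   ← first repeat (S0 seen earlier)
  step 5: S3  (read p: S0→S3)
  step 6: S2  (read q: S3→S2)
  step 7: S4  (read q: S2→S4)
  step 8: S3  (read p: S4→S3)
  step 9: S2  (read q: S3→S2)

The earliest repeat is at step j = 4: M is in S0, which it already visited at step i = 0.
Since M has 7 states, any run of length ≥ 7 visits 7+1 states, so by pigeonhole some state repeats within the first 7 steps — that repeat gives the pumpable loop.

S0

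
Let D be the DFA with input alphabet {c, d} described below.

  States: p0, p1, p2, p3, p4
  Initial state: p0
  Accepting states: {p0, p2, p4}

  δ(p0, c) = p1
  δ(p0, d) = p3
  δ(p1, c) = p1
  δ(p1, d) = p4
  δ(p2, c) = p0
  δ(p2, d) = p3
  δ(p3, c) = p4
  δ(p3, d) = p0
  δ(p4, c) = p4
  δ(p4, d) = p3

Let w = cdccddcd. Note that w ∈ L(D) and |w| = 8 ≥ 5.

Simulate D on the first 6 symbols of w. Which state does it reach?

p0

State sequence: p0 -c-> p1 -d-> p4 -c-> p4 -c-> p4 -d-> p3 -d-> p0

After reading 6 characters, D is in state p0.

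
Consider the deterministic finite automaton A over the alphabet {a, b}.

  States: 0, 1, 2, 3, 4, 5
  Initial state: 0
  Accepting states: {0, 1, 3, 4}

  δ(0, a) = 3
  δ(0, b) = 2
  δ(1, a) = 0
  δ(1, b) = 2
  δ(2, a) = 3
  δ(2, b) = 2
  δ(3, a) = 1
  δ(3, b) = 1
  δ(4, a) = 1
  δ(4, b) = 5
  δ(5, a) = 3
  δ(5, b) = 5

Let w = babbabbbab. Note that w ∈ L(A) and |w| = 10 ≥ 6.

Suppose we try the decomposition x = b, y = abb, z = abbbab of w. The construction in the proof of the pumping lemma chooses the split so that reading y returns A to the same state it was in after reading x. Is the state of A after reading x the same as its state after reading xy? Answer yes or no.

State sequence: 0 -b-> 2 -a-> 3 -b-> 1 -b-> 2

After x (step 1): 2. After xy (step 4): 2.
They match, so y = abb drives A around a cycle from 2 back to itself; pumping y any number of times keeps A in 2 before reading z, and xyⁱz ∈ L(A) for every i ≥ 0.

yes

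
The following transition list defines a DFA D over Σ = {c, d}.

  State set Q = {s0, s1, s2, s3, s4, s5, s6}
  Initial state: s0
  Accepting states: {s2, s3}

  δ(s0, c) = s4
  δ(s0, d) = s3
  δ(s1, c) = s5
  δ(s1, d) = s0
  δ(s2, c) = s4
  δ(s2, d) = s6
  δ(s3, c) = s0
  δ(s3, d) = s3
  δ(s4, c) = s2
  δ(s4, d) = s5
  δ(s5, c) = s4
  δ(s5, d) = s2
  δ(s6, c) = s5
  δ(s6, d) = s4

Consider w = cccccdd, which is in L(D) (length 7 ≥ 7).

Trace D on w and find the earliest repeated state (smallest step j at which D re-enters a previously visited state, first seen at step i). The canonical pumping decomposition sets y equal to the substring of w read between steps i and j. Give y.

Run of D on w = c c c c c d d:
  step 0: s0  (start)
  step 1: s4  (read c: s0→s4)
  step 2: s2  (read c: s4→s2)
  step 3: s4  (read c: s2→s4)   ← first repeat (s4 seen earlier)
  step 4: s2  (read c: s4→s2)
  step 5: s4  (read c: s2→s4)
  step 6: s5  (read d: s4→s5)
  step 7: s2  (read d: s5→s2)

So i = 1, j = 3, giving x = w[0:1] = c, y = w[1:3] = cc, z = w[3:7] = ccdd.
Check: |xy| = 3 ≤ 7 and |y| = 2 ≥ 1. Reading y takes D from s4 back to s4, so every xyⁱz is accepted.

cc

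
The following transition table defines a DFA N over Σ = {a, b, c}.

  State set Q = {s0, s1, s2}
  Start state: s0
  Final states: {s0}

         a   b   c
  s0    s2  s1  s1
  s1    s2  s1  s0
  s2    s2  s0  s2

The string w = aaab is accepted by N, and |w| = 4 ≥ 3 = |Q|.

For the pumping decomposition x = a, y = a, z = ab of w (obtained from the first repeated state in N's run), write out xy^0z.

xy⁰z = xz = a·ab = aab.
Reading y = a takes N from s2 back to s2, so after x the machine is still in s2, and z then leads to the accepting state s0. Hence aab ∈ L(N).

aab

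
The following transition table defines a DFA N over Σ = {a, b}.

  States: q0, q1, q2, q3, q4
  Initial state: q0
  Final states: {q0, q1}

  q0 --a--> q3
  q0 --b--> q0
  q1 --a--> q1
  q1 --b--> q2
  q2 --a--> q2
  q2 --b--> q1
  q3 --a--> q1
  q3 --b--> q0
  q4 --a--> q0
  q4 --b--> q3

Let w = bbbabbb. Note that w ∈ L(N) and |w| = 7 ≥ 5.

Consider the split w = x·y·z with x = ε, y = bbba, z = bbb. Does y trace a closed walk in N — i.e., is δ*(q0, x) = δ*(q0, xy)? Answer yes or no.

no

State sequence: q0 -b-> q0 -b-> q0 -b-> q0 -a-> q3

After x (step 0): q0. After xy (step 4): q3.
They differ (q0 ≠ q3), so y is not a cycle from the state after x; this split is not the one the pumping-lemma construction produces, and pumping y need not keep the string in L(N).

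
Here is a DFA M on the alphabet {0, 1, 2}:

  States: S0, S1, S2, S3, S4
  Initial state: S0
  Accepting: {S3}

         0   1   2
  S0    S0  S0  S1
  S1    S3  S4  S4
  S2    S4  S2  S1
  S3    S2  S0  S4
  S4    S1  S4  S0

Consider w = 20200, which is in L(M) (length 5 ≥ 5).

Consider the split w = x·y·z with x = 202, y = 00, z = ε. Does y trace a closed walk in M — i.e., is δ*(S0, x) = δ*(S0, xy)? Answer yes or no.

Run of M on the first 5 characters of w = 2 0 2 0 0:
  step 0: S0  (start)
  step 1: S1  (read 2: S0→S1)
  step 2: S3  (read 0: S1→S3)
  step 3: S4  (read 2: S3→S4)
  step 4: S1  (read 0: S4→S1)
  step 5: S3  (read 0: S1→S3)

After x (step 3): S4. After xy (step 5): S3.
They differ (S4 ≠ S3), so y is not a cycle from the state after x; this split is not the one the pumping-lemma construction produces, and pumping y need not keep the string in L(M).

no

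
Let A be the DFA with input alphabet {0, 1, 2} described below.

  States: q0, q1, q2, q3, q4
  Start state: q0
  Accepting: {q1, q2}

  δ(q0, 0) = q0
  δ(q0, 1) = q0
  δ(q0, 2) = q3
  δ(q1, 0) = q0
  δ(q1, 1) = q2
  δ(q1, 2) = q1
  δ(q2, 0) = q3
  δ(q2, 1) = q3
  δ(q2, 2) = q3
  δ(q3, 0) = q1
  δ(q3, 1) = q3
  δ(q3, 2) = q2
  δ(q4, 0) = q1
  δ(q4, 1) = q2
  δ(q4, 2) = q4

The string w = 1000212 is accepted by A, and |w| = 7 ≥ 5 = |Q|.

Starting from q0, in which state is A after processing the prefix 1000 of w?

q0

State sequence: q0 -1-> q0 -0-> q0 -0-> q0 -0-> q0

After reading 4 characters, A is in state q0.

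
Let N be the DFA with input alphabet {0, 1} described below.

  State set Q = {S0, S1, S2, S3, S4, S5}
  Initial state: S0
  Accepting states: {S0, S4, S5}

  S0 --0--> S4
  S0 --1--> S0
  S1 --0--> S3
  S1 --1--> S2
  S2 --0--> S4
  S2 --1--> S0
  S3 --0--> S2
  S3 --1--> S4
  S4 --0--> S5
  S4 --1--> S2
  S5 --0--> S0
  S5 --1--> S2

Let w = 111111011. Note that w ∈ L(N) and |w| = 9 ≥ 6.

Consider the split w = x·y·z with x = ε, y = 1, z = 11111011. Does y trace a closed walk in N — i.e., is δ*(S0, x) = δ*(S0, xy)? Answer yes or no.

Run of N on the first 1 characters of w = 1:
  step 0: S0  (start)
  step 1: S0  (read 1: S0→S0)

After x (step 0): S0. After xy (step 1): S0.
They match, so y = 1 drives N around a cycle from S0 back to itself; pumping y any number of times keeps N in S0 before reading z, and xyⁱz ∈ L(N) for every i ≥ 0.

yes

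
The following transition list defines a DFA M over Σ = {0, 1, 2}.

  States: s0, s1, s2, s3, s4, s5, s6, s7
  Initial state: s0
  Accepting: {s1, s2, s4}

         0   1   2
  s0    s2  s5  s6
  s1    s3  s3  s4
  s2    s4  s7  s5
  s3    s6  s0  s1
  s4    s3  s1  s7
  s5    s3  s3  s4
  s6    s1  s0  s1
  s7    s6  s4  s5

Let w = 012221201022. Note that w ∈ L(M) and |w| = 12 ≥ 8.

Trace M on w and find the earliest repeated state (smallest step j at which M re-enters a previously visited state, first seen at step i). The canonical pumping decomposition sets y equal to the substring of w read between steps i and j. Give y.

222

Run of M on w = 0 1 2 2 2 1 2 0 1 0 2 2:
  step 0: s0  (start)
  step 1: s2  (read 0: s0→s2)
  step 2: s7  (read 1: s2→s7)
  step 3: s5  (read 2: s7→s5)
  step 4: s4  (read 2: s5→s4)
  step 5: s7  (read 2: s4→s7)   ← first repeat (s7 seen earlier)
  step 6: s4  (read 1: s7→s4)
  step 7: s7  (read 2: s4→s7)
  step 8: s6  (read 0: s7→s6)
  step 9: s0  (read 1: s6→s0)
  step 10: s2  (read 0: s0→s2)
  step 11: s5  (read 2: s2→s5)
  step 12: s4  (read 2: s5→s4)

So i = 2, j = 5, giving x = w[0:2] = 01, y = w[2:5] = 222, z = w[5:12] = 1201022.
Check: |xy| = 5 ≤ 8 and |y| = 3 ≥ 1. Reading y takes M from s7 back to s7, so every xyⁱz is accepted.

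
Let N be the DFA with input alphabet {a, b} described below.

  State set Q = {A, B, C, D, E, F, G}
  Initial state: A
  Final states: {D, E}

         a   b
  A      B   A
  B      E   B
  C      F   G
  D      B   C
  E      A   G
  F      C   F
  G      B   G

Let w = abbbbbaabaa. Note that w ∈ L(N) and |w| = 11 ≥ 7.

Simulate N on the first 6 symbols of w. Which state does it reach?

B

Run of N on the first 6 characters of w = a b b b b b:
  step 0: A  (start)
  step 1: B  (read a: A→B)
  step 2: B  (read b: B→B)
  step 3: B  (read b: B→B)
  step 4: B  (read b: B→B)
  step 5: B  (read b: B→B)
  step 6: B  (read b: B→B)

After reading 6 characters, N is in state B.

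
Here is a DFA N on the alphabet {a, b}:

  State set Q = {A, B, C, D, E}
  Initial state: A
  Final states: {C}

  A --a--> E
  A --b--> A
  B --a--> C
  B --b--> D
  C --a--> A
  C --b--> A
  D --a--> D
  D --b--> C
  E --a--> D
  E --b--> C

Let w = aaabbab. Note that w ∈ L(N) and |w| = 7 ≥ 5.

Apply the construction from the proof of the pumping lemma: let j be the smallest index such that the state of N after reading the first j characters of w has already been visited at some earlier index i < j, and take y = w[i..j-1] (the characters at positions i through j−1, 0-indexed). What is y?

Run of N on w = a a a b b a b:
  step 0: A  (start)
  step 1: E  (read a: A→E)
  step 2: D  (read a: E→D)
  step 3: D  (read a: D→D)   ← first repeat (D seen earlier)
  step 4: C  (read b: D→C)
  step 5: A  (read b: C→A)
  step 6: E  (read a: A→E)
  step 7: C  (read b: E→C)

So i = 2, j = 3, giving x = w[0:2] = aa, y = w[2:3] = a, z = w[3:7] = bbab.
Check: |xy| = 3 ≤ 5 and |y| = 1 ≥ 1. Reading y takes N from D back to D, so every xyⁱz is accepted.

a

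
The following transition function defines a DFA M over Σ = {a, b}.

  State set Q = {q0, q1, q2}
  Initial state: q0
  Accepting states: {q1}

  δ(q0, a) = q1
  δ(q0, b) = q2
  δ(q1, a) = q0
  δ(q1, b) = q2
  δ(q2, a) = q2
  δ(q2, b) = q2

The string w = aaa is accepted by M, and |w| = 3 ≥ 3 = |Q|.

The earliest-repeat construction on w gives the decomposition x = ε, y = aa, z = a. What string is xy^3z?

aaaaaaa

xy^3z = ε·aa·aa·aa·a = aaaaaaa.
Reading y = aa takes M from q0 back to q0, so after x·y·y·y the machine is still in q0, and z then leads to the accepting state q1. Hence aaaaaaa ∈ L(M).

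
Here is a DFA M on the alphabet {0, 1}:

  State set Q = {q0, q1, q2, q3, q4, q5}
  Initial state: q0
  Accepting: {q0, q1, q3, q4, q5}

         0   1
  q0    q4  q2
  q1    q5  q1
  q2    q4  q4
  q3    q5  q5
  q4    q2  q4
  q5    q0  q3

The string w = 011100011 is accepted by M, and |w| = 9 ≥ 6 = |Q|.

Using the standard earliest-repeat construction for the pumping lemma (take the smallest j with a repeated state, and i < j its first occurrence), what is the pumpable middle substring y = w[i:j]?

1

Run of M on w = 0 1 1 1 0 0 0 1 1:
  step 0: q0  (start)
  step 1: q4  (read 0: q0→q4)
  step 2: q4  (read 1: q4→q4)   ← first repeat (q4 seen earlier)
  step 3: q4  (read 1: q4→q4)
  step 4: q4  (read 1: q4→q4)
  step 5: q2  (read 0: q4→q2)
  step 6: q4  (read 0: q2→q4)
  step 7: q2  (read 0: q4→q2)
  step 8: q4  (read 1: q2→q4)
  step 9: q4  (read 1: q4→q4)

So i = 1, j = 2, giving x = w[0:1] = 0, y = w[1:2] = 1, z = w[2:9] = 1100011.
Check: |xy| = 2 ≤ 6 and |y| = 1 ≥ 1. Reading y takes M from q4 back to q4, so every xyⁱz is accepted.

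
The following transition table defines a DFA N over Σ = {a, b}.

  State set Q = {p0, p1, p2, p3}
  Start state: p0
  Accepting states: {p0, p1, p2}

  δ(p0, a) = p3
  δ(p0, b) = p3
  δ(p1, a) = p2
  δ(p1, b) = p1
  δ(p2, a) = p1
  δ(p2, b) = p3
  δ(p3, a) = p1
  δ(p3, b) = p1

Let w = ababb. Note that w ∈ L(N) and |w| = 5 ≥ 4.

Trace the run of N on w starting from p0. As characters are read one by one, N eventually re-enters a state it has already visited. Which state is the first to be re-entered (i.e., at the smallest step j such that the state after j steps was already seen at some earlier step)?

Run of N on w = a b a b b:
  step 0: p0  (start)
  step 1: p3  (read a: p0→p3)
  step 2: p1  (read b: p3→p1)
  step 3: p2  (read a: p1→p2)
  step 4: p3  (read b: p2→p3)   ← first repeat (p3 seen earlier)
  step 5: p1  (read b: p3→p1)

The earliest repeat is at step j = 4: N is in p3, which it already visited at step i = 1.
With |Q| = 4, pigeonhole forces a state repeat no later than step 4; the substring read between the first and second visits to that state can be pumped.

p3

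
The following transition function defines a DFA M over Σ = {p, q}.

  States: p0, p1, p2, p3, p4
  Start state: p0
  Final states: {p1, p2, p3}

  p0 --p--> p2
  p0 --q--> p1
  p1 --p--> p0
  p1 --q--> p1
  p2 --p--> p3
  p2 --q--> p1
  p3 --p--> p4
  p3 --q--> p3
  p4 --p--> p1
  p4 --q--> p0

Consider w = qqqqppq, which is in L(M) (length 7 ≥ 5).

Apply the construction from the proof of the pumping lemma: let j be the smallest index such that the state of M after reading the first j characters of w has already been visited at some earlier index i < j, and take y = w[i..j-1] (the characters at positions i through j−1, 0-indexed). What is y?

State sequence: p0 -q-> p1 -q-> p1 -q-> p1 -q-> p1 -p-> p0 -p-> p2 -q-> p1
First repeat at step 2: p1 was already visited.

So i = 1, j = 2, giving x = w[0:1] = q, y = w[1:2] = q, z = w[2:7] = qqppq.
Check: |xy| = 2 ≤ 5 and |y| = 1 ≥ 1. Reading y takes M from p1 back to p1, so every xyⁱz is accepted.
The DFA has 5 states, so the proof of the pumping lemma guarantees a repeated state among the first 5+1 visited; the segment between the two visits is the pumpable y.

q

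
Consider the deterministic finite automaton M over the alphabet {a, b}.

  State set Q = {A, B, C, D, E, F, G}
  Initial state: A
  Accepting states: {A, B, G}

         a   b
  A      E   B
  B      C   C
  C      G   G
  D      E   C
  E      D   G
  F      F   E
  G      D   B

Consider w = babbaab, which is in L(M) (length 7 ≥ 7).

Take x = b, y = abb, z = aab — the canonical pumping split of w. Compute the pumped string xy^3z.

xy^3z = b·abb·abb·abb·aab = babbabbabbaab.
Reading y = abb takes M from B back to B, so after x·y·y·y the machine is still in B, and z then leads to the accepting state B. Hence babbabbabbaab ∈ L(M).

babbabbabbaab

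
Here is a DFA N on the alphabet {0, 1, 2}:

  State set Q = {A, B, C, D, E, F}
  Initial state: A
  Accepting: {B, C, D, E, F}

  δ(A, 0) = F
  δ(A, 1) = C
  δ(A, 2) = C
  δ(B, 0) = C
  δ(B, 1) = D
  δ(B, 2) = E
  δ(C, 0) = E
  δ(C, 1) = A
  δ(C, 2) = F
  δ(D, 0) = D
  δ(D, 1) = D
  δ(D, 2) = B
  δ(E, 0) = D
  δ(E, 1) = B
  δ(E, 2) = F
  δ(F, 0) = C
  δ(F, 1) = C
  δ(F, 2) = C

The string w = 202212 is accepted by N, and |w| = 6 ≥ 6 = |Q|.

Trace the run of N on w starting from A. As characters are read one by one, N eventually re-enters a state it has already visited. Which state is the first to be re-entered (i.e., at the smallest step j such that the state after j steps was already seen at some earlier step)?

C

State sequence: A -2-> C -0-> E -2-> F -2-> C -1-> A -2-> C
First repeat at step 4: C was already visited.

The earliest repeat is at step j = 4: N is in C, which it already visited at step i = 1.
Since N has 6 states, any run of length ≥ 6 visits 6+1 states, so by pigeonhole some state repeats within the first 6 steps — that repeat gives the pumpable loop.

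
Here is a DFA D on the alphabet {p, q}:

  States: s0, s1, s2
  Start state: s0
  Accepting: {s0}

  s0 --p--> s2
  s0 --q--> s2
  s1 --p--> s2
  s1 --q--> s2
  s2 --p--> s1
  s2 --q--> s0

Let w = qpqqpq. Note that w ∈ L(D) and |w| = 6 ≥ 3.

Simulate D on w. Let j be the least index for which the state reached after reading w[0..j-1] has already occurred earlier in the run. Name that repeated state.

State sequence: s0 -q-> s2 -p-> s1 -q-> s2 -q-> s0 -p-> s2 -q-> s0
First repeat at step 3: s2 was already visited.

The earliest repeat is at step j = 3: D is in s2, which it already visited at step i = 1.

s2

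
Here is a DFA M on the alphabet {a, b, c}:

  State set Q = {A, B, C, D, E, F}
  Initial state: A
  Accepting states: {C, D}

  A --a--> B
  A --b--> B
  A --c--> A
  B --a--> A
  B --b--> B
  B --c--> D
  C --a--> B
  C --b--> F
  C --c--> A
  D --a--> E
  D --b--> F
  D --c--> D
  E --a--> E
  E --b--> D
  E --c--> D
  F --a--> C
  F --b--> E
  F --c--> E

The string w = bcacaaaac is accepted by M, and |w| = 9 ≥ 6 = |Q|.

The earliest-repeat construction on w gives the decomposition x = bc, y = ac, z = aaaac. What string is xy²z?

xy^2z = bc·ac·ac·aaaac = bcacacaaaac.
Reading y = ac takes M from D back to D, so after x·y·y the machine is still in D, and z then leads to the accepting state D. Hence bcacacaaaac ∈ L(M).

bcacacaaaac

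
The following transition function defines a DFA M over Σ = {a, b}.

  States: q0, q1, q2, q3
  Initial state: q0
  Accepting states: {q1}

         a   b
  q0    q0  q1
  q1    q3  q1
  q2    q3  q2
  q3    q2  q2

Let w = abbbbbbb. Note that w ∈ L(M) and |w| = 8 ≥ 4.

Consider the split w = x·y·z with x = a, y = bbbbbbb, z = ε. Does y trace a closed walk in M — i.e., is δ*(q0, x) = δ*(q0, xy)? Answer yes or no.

no

Run of M on the first 8 characters of w = a b b b b b b b:
  step 0: q0  (start)
  step 1: q0  (read a: q0→q0)
  step 2: q1  (read b: q0→q1)
  step 3: q1  (read b: q1→q1)
  step 4: q1  (read b: q1→q1)
  step 5: q1  (read b: q1→q1)
  step 6: q1  (read b: q1→q1)
  step 7: q1  (read b: q1→q1)
  step 8: q1  (read b: q1→q1)

After x (step 1): q0. After xy (step 8): q1.
They differ (q0 ≠ q1), so y is not a cycle from the state after x; this split is not the one the pumping-lemma construction produces, and pumping y need not keep the string in L(M).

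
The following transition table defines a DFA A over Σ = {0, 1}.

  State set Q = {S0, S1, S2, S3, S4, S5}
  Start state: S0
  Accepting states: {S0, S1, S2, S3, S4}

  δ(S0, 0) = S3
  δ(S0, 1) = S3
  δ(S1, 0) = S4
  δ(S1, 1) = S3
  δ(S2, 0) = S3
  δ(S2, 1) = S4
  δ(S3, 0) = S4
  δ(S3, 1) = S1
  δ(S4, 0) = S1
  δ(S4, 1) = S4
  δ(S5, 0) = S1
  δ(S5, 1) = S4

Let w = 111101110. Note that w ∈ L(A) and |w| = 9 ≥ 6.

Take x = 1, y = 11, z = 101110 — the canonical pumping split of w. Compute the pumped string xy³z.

1111111101110

xy^3z = 1·11·11·11·101110 = 1111111101110.
Reading y = 11 takes A from S3 back to S3, so after x·y·y·y the machine is still in S3, and z then leads to the accepting state S1. Hence 1111111101110 ∈ L(A).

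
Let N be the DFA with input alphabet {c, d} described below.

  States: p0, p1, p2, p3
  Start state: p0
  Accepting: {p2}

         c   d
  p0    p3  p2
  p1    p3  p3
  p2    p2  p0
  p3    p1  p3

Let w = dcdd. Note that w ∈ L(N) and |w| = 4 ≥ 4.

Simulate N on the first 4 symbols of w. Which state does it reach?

p2

Run of N on the first 4 characters of w = d c d d:
  step 0: p0  (start)
  step 1: p2  (read d: p0→p2)
  step 2: p2  (read c: p2→p2)
  step 3: p0  (read d: p2→p0)
  step 4: p2  (read d: p0→p2)

After reading 4 characters, N is in state p2.
(This kind of state-tracing is the core of the pumping-lemma construction: with 4 states, pigeonhole forces a repeat within the first 4 steps.)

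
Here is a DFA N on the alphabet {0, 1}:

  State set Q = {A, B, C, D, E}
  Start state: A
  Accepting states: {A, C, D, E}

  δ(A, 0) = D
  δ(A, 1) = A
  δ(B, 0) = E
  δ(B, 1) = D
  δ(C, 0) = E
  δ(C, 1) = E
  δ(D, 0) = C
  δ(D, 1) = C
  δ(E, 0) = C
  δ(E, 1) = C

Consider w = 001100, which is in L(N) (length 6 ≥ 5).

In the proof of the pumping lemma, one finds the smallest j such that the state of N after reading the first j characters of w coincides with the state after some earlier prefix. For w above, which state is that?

State sequence: A -0-> D -0-> C -1-> E -1-> C -0-> E -0-> C
First repeat at step 4: C was already visited.

The earliest repeat is at step j = 4: N is in C, which it already visited at step i = 2.

C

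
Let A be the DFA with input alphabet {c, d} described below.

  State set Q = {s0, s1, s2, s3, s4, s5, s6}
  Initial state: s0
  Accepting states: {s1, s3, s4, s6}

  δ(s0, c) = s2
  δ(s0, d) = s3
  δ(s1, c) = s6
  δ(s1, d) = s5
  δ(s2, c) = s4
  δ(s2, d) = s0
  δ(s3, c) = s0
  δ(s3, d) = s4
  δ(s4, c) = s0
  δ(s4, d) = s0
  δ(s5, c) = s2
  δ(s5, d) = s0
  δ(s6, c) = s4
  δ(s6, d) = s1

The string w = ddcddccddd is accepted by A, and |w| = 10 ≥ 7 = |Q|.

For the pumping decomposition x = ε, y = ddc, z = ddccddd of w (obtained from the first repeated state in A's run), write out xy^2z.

xy^2z = ε·ddc·ddc·ddccddd = ddcddcddccddd.
Reading y = ddc takes A from s0 back to s0, so after x·y·y the machine is still in s0, and z then leads to the accepting state s4. Hence ddcddcddccddd ∈ L(A).

ddcddcddccddd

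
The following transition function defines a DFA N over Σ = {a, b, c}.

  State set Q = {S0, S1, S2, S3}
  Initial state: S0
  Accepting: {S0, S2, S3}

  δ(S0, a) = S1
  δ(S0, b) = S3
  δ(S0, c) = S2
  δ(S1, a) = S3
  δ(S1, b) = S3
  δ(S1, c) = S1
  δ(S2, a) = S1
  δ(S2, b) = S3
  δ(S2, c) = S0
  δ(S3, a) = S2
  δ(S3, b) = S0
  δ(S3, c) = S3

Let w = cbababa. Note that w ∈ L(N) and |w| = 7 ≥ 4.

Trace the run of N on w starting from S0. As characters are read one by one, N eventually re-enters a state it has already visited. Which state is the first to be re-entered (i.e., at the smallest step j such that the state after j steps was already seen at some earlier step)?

State sequence: S0 -c-> S2 -b-> S3 -a-> S2 -b-> S3 -a-> S2 -b-> S3 -a-> S2
First repeat at step 3: S2 was already visited.

The earliest repeat is at step j = 3: N is in S2, which it already visited at step i = 1.

S2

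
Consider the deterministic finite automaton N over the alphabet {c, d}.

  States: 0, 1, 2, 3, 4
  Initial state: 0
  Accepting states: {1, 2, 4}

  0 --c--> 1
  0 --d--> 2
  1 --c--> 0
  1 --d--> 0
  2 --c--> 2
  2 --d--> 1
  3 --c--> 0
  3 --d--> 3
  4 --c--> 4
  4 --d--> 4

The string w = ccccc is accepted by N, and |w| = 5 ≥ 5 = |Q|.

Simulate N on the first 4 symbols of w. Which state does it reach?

State sequence: 0 -c-> 1 -c-> 0 -c-> 1 -c-> 0

After reading 4 characters, N is in state 0.
(This kind of state-tracing is the core of the pumping-lemma construction: with 5 states, pigeonhole forces a repeat within the first 5 steps.)

0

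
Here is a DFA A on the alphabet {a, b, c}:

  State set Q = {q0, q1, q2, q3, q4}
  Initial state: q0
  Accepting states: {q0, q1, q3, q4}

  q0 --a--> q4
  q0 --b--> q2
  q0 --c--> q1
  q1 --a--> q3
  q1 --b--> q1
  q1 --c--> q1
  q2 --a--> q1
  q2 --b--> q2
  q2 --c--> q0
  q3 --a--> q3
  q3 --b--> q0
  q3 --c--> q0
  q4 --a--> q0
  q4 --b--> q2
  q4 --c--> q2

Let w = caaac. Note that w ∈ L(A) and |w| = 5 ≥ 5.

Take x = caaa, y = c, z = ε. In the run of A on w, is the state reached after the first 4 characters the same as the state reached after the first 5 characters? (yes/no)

no

Run of A on the first 5 characters of w = c a a a c:
  step 0: q0  (start)
  step 1: q1  (read c: q0→q1)
  step 2: q3  (read a: q1→q3)
  step 3: q3  (read a: q3→q3)
  step 4: q3  (read a: q3→q3)
  step 5: q0  (read c: q3→q0)

After x (step 4): q3. After xy (step 5): q0.
They differ (q3 ≠ q0), so y is not a cycle from the state after x; this split is not the one the pumping-lemma construction produces, and pumping y need not keep the string in L(A).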